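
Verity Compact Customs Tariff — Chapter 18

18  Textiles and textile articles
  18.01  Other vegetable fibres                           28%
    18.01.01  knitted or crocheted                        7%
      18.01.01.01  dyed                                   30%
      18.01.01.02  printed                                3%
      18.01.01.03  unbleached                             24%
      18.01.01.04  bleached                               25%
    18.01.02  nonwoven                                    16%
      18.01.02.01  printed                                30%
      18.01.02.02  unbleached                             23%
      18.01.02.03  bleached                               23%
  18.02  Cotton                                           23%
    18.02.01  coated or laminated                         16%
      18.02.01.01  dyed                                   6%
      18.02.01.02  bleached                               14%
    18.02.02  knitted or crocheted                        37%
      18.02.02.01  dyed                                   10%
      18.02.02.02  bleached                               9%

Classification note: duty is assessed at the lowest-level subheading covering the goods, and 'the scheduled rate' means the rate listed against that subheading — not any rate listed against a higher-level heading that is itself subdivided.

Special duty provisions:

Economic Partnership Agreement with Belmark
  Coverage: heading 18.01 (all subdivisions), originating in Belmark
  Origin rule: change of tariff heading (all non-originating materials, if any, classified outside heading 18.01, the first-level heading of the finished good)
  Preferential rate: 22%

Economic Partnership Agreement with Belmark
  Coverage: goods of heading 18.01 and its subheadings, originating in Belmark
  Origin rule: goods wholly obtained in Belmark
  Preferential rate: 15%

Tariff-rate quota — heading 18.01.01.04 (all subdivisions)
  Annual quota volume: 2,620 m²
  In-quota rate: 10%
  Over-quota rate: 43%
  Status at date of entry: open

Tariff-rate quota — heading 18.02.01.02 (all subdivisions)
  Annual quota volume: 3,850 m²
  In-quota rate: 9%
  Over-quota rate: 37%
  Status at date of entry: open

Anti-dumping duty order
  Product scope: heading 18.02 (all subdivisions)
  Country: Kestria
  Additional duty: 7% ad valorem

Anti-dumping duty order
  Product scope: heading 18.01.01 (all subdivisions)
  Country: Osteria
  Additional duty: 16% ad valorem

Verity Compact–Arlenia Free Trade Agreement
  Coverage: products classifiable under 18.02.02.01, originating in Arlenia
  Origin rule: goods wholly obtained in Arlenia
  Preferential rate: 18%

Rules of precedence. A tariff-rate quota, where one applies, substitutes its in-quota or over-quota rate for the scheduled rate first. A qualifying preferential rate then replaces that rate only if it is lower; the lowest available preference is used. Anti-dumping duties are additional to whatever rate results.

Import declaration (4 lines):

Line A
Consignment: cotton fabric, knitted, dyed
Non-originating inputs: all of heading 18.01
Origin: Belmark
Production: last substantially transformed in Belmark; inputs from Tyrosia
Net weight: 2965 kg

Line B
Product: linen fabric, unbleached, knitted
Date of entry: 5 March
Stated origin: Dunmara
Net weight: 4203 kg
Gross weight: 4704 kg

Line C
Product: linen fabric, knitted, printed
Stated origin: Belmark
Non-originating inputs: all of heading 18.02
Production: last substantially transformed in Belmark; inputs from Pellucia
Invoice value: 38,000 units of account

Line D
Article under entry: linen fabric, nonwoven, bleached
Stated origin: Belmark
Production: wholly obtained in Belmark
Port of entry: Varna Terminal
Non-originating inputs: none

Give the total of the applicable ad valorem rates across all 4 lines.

Line A: cotton → 18.02; knitted → 18.02.02; dyed → 18.02.02.01. Scheduled 10%. Belmark agreement on 18.01: 18.02.02.01 not covered; Belmark agreement on 18.01: 18.02.02.01 not covered. → 10%.
Line B: linen → 18.01; knitted → 18.01.01; unbleached → 18.01.01.03. Scheduled 24%. No special measure applies. → 24%.
Line C: linen → 18.01; knitted → 18.01.01; printed → 18.01.01.02. Scheduled 3%. Belmark agreement on 18.01: CTH met → 22% available; Belmark agreement on 18.01: not wholly obtained; preference 22% not lower than 3% → no reduction. → 3%.
Line D: linen → 18.01; nonwoven → 18.01.02; bleached → 18.01.02.03. Scheduled 23%. Belmark agreement on 18.01: CTH met → 22% available; Belmark agreement on 18.01: wholly obtained → 15% available; preferential 15%. → 15%.
Sum: 10% + 24% + 3% + 15% = 52%.

52%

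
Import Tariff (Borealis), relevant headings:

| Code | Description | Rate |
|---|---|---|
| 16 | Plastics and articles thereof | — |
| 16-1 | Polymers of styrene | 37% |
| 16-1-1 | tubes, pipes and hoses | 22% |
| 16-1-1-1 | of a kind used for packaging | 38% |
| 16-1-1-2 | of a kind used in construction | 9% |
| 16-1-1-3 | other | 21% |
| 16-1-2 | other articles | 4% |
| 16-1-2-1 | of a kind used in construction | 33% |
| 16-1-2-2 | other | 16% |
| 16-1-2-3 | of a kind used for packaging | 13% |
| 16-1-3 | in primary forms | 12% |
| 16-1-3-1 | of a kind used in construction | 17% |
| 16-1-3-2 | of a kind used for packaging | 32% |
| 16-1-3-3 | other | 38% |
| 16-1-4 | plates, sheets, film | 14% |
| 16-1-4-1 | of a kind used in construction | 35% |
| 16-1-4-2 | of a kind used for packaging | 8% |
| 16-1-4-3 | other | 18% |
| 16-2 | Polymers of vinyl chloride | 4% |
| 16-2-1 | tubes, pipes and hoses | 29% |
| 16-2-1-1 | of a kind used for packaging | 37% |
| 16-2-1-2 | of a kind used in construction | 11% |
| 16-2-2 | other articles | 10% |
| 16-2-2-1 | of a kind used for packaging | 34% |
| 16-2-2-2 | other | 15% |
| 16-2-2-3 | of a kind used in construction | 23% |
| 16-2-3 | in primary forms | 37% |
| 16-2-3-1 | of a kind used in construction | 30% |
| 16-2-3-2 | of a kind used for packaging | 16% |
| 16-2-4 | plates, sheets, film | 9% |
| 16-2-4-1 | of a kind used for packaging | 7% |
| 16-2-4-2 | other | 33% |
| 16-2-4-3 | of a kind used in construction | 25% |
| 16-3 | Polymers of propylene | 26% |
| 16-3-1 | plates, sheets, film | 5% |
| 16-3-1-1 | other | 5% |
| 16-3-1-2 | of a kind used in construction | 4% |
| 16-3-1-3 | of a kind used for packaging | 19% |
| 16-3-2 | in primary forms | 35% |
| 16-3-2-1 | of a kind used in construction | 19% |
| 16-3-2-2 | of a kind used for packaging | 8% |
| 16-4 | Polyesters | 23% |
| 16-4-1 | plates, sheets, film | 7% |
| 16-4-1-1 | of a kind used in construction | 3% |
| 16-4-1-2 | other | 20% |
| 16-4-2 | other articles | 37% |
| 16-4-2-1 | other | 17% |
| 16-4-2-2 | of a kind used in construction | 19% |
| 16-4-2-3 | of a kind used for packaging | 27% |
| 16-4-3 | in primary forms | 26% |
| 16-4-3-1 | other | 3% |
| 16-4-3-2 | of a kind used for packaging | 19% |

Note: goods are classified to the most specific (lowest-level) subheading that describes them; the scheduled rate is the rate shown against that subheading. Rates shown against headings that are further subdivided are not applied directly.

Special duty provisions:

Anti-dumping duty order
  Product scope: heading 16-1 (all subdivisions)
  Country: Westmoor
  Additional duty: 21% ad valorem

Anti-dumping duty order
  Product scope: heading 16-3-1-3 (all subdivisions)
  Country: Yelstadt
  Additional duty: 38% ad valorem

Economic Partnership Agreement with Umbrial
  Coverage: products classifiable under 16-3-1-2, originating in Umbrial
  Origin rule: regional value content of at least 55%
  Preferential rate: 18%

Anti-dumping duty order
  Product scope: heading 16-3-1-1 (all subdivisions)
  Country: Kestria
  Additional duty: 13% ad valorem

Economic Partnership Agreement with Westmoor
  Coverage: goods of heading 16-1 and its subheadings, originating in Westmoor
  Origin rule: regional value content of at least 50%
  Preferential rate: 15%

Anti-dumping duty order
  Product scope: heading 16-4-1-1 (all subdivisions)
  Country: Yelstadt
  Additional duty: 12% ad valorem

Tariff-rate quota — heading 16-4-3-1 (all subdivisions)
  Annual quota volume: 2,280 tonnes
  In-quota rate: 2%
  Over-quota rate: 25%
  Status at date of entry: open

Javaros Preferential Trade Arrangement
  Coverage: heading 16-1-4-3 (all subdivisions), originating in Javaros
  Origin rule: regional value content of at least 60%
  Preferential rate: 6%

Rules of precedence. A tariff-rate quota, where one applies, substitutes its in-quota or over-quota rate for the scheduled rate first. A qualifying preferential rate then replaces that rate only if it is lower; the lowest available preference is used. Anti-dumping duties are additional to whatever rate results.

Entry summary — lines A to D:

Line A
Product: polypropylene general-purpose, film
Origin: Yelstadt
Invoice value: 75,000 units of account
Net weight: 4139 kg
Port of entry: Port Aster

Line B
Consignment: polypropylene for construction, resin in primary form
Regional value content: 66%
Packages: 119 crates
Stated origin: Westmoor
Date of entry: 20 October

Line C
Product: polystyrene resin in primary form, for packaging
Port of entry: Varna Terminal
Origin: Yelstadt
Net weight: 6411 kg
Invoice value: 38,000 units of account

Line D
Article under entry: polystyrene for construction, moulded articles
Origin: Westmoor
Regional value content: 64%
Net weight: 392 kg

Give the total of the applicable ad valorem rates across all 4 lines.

Line A: polypropylene → 16-3; film → 16-3-1; general-purpose → 16-3-1-1. Scheduled 5%. No special measure applies. → 5%.
Line B: polypropylene → 16-3; resin in primary form → 16-3-2; for construction → 16-3-2-1. Scheduled 19%. Westmoor agreement on 16-1: 16-3-2-1 not covered. → 19%.
Line C: polystyrene → 16-1; resin in primary form → 16-1-3; for packaging → 16-1-3-2. Scheduled 32%. No special measure applies. → 32%.
Line D: polystyrene → 16-1; moulded articles → 16-1-2; for construction → 16-1-2-1. Scheduled 33%. Westmoor agreement on 16-1: RVC ≥ 50% → 15% available; preferential 15%; anti-dumping (Westmoor, 16-1): +21%; total 15% + 21% = 36%. → 36%.
Sum: 5% + 19% + 32% + 36% = 92%.

92%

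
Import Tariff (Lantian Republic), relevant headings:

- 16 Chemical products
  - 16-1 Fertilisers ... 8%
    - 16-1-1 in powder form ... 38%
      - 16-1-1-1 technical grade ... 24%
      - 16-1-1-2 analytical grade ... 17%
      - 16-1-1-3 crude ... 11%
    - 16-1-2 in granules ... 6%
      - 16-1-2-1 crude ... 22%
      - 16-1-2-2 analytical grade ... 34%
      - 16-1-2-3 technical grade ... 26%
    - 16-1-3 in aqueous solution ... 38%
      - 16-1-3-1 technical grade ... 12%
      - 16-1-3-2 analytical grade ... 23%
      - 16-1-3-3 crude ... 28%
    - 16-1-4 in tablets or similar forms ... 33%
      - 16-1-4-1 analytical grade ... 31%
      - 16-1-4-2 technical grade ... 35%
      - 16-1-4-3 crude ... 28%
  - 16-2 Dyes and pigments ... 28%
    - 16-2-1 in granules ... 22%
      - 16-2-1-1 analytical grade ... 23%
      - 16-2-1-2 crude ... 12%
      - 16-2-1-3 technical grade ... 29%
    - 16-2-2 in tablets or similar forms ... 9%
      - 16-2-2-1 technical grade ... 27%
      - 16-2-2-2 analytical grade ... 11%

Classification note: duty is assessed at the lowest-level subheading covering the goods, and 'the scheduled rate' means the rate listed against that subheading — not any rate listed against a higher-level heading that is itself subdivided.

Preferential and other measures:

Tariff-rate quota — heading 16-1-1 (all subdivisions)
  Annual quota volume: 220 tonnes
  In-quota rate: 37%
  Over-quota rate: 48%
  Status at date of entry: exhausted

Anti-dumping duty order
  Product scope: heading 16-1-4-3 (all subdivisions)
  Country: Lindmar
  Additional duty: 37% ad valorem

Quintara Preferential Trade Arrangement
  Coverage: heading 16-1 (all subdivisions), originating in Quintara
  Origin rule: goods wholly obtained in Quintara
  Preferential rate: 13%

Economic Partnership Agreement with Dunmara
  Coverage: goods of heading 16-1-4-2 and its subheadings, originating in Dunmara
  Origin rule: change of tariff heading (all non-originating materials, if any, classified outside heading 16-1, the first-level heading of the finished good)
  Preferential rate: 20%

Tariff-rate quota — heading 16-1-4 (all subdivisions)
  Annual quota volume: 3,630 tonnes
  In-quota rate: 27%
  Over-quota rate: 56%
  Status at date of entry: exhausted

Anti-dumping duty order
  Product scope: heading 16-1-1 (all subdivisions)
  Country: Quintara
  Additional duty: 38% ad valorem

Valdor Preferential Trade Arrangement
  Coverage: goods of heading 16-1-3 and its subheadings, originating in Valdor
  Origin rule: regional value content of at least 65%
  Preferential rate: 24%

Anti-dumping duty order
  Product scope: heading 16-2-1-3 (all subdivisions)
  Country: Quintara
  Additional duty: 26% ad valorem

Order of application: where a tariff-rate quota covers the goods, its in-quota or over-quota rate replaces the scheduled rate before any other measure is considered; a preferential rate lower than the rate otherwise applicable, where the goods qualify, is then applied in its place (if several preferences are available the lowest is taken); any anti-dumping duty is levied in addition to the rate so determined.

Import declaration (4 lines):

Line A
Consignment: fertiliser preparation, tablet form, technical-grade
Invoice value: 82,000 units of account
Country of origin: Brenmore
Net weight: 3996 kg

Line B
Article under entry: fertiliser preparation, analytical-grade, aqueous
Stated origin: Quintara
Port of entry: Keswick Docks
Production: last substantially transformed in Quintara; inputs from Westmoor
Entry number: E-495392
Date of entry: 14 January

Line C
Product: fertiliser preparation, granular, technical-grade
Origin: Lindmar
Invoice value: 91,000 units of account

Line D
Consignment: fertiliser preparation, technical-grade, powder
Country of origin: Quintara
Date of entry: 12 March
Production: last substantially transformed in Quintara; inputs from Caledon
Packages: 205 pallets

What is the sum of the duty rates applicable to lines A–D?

Line A: fertiliser → 16-1; tablet form → 16-1-4; technical-grade → 16-1-4-2. Scheduled 35%. quota on 16-1-4 exhausted → over-quota 56%. → 56%.
Line B: fertiliser → 16-1; aqueous → 16-1-3; analytical-grade → 16-1-3-2. Scheduled 23%. Quintara agreement on 16-1: not wholly obtained. → 23%.
Line C: fertiliser → 16-1; granular → 16-1-2; technical-grade → 16-1-2-3. Scheduled 26%. No special measure applies. → 26%.
Line D: fertiliser → 16-1; powder → 16-1-1; technical-grade → 16-1-1-1. Scheduled 24%. quota on 16-1-1 exhausted → over-quota 48%; Quintara agreement on 16-1: not wholly obtained; anti-dumping (Quintara, 16-1-1): +38%; total 48% + 38% = 86%. → 86%.
Sum: 56% + 23% + 26% + 86% = 191%.

191%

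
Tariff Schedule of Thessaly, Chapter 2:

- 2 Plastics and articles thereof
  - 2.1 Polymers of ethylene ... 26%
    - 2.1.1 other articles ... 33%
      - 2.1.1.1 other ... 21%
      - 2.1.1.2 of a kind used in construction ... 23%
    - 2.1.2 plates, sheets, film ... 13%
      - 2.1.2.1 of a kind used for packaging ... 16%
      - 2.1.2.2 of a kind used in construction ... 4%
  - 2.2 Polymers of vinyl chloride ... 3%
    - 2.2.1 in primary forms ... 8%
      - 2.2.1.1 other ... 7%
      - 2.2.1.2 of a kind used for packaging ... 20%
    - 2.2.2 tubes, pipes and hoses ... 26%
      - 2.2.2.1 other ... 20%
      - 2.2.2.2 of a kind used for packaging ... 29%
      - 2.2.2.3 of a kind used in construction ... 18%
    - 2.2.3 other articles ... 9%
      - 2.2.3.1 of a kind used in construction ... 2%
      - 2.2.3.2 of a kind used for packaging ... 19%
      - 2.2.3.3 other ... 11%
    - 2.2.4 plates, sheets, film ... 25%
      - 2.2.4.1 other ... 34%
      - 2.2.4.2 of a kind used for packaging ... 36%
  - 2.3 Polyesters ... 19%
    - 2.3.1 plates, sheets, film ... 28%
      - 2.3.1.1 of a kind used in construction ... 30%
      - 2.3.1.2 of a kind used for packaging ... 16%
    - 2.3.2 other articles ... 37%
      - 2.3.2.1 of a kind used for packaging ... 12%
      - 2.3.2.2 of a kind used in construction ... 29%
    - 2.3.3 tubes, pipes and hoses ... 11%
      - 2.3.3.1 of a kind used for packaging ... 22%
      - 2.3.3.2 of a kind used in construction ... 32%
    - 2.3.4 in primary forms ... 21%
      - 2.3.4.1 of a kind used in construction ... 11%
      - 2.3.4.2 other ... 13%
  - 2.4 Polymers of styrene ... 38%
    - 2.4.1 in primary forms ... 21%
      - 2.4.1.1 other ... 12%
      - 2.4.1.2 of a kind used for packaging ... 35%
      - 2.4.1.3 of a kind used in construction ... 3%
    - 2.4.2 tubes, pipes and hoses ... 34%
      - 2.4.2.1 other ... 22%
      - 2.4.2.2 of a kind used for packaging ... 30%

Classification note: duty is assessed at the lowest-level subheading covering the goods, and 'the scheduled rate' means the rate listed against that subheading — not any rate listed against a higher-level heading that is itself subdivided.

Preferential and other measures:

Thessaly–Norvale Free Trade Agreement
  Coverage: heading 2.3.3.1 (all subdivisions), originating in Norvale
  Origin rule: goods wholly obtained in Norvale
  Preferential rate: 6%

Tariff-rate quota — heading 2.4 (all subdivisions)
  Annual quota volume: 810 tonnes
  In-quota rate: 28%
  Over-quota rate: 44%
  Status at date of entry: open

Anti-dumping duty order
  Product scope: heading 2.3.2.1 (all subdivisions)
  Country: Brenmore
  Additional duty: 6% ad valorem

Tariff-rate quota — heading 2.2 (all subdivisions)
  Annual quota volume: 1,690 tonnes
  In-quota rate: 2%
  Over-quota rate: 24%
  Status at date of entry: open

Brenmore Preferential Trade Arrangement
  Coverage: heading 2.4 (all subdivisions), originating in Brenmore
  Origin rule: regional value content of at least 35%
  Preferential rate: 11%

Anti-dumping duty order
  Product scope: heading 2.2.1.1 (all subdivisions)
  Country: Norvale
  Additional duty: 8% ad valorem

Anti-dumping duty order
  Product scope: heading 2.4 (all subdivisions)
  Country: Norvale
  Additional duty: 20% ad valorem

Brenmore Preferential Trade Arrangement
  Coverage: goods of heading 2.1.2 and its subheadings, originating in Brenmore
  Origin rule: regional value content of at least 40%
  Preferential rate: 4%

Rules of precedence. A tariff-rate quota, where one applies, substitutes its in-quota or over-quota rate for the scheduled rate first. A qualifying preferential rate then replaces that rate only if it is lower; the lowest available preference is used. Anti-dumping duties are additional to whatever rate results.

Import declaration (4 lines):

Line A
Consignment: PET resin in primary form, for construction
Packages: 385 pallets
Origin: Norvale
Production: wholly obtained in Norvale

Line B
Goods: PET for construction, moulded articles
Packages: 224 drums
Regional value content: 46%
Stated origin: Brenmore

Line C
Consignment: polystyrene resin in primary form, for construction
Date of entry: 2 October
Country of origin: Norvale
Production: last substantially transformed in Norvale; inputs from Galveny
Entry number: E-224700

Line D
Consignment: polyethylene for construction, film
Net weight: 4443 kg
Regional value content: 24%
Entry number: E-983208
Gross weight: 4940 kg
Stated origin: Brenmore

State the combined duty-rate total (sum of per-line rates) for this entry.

92%

Line A: PET → 2.3; resin in primary form → 2.3.4; for construction → 2.3.4.1. Scheduled 11%. Norvale agreement on 2.3.3.1: 2.3.4.1 not covered. → 11%.
Line B: PET → 2.3; moulded articles → 2.3.2; for construction → 2.3.2.2. Scheduled 29%. Brenmore agreement on 2.4: 2.3.2.2 not covered; Brenmore agreement on 2.1.2: 2.3.2.2 not covered. → 29%.
Line C: polystyrene → 2.4; resin in primary form → 2.4.1; for construction → 2.4.1.3. Scheduled 3%. quota on 2.4 open → in-quota 28%; Norvale agreement on 2.3.3.1: 2.4.1.3 not covered; anti-dumping (Norvale, 2.4): +20%; total 28% + 20% = 48%. → 48%.
Line D: polyethylene → 2.1; film → 2.1.2; for construction → 2.1.2.2. Scheduled 4%. Brenmore agreement on 2.4: 2.1.2.2 not covered; Brenmore agreement on 2.1.2: RVC < 40%. → 4%.
Sum: 11% + 29% + 48% + 4% = 92%.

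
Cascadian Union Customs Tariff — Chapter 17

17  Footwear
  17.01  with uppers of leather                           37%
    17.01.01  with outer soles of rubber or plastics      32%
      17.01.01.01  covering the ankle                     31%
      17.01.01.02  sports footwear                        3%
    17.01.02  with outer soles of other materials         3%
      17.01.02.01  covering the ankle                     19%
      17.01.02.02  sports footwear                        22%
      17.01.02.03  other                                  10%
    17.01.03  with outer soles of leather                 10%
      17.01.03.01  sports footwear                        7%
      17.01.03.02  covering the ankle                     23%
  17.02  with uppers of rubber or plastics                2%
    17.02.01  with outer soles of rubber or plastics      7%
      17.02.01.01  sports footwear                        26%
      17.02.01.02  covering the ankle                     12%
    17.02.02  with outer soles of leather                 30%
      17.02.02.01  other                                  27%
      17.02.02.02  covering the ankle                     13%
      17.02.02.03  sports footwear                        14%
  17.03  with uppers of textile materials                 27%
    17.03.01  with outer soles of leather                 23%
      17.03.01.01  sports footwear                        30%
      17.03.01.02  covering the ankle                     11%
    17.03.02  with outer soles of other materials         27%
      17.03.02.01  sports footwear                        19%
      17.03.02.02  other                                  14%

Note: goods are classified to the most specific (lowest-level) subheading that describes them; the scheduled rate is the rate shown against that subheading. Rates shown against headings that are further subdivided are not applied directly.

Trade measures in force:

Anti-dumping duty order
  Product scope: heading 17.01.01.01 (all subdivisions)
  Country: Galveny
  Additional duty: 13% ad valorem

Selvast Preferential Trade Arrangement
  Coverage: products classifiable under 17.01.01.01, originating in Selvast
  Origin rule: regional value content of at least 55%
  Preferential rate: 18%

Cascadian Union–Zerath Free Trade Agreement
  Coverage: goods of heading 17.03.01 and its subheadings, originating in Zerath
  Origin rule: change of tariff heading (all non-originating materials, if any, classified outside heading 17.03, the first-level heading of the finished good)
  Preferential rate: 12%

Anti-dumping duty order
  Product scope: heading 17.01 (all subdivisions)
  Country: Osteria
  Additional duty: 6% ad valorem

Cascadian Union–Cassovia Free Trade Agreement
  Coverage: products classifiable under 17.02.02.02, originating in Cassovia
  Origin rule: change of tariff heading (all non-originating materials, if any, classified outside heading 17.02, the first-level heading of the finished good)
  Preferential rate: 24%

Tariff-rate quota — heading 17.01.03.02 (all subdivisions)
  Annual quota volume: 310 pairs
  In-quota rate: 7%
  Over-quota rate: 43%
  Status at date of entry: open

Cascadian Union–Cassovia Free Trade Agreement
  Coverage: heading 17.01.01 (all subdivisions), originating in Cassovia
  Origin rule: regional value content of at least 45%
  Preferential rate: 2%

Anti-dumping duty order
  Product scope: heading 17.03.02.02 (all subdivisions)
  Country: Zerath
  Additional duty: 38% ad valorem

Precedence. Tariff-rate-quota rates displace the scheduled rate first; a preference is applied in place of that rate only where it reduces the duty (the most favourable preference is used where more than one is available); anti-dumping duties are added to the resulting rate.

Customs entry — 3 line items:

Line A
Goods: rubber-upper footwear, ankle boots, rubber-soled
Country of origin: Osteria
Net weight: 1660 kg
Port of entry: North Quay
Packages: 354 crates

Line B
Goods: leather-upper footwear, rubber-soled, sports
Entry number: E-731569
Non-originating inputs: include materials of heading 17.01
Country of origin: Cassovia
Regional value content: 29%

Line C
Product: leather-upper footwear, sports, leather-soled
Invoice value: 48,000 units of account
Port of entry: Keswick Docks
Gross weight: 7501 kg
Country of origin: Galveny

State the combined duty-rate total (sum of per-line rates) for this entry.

22%

Line A: rubber-upper → 17.02; rubber-soled → 17.02.01; ankle boots → 17.02.01.02. Scheduled 12%. No special measure applies. → 12%.
Line B: leather-upper → 17.01; rubber-soled → 17.01.01; sports → 17.01.01.02. Scheduled 3%. Cassovia agreement on 17.02.02.02: 17.01.01.02 not covered; Cassovia agreement on 17.01.01: RVC < 45%. → 3%.
Line C: leather-upper → 17.01; leather-soled → 17.01.03; sports → 17.01.03.01. Scheduled 7%. No special measure applies. → 7%.
Sum: 12% + 3% + 7% = 22%.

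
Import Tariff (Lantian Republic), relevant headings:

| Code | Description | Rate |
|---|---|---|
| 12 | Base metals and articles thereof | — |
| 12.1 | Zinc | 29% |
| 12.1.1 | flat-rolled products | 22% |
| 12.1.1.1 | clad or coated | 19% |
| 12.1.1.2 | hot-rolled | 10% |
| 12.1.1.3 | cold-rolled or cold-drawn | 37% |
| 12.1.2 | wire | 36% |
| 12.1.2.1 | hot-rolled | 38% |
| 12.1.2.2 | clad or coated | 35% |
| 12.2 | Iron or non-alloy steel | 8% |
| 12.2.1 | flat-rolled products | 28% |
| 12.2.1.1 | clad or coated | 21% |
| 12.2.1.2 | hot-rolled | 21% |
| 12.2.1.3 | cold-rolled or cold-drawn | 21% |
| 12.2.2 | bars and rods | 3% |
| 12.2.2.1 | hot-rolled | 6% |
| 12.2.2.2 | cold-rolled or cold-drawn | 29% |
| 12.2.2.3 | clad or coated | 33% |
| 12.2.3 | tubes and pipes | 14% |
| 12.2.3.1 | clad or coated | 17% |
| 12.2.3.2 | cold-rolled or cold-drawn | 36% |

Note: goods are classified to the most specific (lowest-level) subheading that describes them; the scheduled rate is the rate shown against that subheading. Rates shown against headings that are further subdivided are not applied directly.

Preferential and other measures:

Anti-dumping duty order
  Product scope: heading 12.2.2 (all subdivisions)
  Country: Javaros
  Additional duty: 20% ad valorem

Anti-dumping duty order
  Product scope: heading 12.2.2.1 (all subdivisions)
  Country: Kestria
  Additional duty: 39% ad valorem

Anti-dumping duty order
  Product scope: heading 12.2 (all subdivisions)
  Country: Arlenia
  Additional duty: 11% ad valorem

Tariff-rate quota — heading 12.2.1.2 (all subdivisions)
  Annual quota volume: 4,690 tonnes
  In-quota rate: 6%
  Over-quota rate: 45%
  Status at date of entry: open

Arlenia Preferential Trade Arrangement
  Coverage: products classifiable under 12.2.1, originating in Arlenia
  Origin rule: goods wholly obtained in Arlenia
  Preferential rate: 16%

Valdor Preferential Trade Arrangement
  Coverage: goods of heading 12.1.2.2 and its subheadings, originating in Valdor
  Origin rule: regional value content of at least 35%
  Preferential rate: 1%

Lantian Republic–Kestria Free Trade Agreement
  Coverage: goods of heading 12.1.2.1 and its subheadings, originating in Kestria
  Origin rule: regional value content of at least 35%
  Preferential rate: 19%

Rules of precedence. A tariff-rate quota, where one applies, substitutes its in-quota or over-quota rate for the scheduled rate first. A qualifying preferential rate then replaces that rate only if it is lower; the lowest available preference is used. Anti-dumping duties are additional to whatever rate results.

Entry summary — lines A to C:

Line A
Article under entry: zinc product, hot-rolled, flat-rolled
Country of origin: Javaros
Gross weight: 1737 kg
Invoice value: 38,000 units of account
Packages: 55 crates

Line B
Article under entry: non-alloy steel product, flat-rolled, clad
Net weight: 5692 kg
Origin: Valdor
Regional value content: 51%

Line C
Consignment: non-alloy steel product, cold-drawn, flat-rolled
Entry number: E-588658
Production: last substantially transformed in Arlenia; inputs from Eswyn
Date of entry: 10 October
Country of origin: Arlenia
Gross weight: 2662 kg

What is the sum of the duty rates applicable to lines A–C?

Line A: zinc → 12.1; flat-rolled → 12.1.1; hot-rolled → 12.1.1.2. Scheduled 10%. No special measure applies. → 10%.
Line B: non-alloy steel → 12.2; flat-rolled → 12.2.1; clad → 12.2.1.1. Scheduled 21%. Valdor agreement on 12.1.2.2: 12.2.1.1 not covered. → 21%.
Line C: non-alloy steel → 12.2; flat-rolled → 12.2.1; cold-drawn → 12.2.1.3. Scheduled 21%. Arlenia agreement on 12.2.1: not wholly obtained; anti-dumping (Arlenia, 12.2): +11%; total 21% + 11% = 32%. → 32%.
Sum: 10% + 21% + 32% = 63%.

63%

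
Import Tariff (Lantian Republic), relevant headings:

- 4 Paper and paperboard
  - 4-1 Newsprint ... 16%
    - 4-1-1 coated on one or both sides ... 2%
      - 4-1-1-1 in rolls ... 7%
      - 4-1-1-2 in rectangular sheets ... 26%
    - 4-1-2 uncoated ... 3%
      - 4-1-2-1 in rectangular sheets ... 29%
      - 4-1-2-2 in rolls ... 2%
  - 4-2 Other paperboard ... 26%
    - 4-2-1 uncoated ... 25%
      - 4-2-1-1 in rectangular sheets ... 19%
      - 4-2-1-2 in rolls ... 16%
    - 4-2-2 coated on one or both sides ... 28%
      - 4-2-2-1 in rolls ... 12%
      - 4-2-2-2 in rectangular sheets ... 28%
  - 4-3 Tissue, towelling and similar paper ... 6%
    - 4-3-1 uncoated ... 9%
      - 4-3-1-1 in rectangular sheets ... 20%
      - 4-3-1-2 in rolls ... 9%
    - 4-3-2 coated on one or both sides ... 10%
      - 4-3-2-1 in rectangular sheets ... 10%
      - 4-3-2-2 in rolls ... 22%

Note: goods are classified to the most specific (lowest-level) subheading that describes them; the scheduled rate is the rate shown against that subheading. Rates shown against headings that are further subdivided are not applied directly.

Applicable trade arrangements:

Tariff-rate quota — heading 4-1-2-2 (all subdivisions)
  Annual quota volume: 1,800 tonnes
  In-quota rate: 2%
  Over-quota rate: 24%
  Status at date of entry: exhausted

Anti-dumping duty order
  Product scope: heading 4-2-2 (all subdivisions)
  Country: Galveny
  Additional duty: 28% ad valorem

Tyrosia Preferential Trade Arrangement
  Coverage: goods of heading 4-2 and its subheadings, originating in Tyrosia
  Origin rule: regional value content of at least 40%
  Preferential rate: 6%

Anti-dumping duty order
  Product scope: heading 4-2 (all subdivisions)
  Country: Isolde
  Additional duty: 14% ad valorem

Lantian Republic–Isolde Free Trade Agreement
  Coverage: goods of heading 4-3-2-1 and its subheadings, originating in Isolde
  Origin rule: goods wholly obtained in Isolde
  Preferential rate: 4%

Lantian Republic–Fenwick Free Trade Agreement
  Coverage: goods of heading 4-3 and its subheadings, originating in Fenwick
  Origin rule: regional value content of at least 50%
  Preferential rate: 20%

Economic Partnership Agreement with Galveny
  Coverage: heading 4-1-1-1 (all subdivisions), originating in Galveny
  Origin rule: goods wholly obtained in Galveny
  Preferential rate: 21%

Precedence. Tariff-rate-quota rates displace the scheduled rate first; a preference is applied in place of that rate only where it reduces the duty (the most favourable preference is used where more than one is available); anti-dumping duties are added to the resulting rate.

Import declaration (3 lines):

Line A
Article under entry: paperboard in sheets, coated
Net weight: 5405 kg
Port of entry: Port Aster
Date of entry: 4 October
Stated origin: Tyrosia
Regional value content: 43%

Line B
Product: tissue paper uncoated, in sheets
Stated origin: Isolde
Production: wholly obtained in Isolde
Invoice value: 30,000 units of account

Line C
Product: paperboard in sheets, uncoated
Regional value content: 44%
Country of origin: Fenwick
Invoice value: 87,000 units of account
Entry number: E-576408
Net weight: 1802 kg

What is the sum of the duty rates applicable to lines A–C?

45%

Line A: paperboard → 4-2; coated → 4-2-2; in sheets → 4-2-2-2. Scheduled 28%. Tyrosia agreement on 4-2: RVC ≥ 40% → 6% available; preferential 6%. → 6%.
Line B: tissue paper → 4-3; uncoated → 4-3-1; in sheets → 4-3-1-1. Scheduled 20%. Isolde agreement on 4-3-2-1: 4-3-1-1 not covered. → 20%.
Line C: paperboard → 4-2; uncoated → 4-2-1; in sheets → 4-2-1-1. Scheduled 19%. Fenwick agreement on 4-3: 4-2-1-1 not covered. → 19%.
Sum: 6% + 20% + 19% = 45%.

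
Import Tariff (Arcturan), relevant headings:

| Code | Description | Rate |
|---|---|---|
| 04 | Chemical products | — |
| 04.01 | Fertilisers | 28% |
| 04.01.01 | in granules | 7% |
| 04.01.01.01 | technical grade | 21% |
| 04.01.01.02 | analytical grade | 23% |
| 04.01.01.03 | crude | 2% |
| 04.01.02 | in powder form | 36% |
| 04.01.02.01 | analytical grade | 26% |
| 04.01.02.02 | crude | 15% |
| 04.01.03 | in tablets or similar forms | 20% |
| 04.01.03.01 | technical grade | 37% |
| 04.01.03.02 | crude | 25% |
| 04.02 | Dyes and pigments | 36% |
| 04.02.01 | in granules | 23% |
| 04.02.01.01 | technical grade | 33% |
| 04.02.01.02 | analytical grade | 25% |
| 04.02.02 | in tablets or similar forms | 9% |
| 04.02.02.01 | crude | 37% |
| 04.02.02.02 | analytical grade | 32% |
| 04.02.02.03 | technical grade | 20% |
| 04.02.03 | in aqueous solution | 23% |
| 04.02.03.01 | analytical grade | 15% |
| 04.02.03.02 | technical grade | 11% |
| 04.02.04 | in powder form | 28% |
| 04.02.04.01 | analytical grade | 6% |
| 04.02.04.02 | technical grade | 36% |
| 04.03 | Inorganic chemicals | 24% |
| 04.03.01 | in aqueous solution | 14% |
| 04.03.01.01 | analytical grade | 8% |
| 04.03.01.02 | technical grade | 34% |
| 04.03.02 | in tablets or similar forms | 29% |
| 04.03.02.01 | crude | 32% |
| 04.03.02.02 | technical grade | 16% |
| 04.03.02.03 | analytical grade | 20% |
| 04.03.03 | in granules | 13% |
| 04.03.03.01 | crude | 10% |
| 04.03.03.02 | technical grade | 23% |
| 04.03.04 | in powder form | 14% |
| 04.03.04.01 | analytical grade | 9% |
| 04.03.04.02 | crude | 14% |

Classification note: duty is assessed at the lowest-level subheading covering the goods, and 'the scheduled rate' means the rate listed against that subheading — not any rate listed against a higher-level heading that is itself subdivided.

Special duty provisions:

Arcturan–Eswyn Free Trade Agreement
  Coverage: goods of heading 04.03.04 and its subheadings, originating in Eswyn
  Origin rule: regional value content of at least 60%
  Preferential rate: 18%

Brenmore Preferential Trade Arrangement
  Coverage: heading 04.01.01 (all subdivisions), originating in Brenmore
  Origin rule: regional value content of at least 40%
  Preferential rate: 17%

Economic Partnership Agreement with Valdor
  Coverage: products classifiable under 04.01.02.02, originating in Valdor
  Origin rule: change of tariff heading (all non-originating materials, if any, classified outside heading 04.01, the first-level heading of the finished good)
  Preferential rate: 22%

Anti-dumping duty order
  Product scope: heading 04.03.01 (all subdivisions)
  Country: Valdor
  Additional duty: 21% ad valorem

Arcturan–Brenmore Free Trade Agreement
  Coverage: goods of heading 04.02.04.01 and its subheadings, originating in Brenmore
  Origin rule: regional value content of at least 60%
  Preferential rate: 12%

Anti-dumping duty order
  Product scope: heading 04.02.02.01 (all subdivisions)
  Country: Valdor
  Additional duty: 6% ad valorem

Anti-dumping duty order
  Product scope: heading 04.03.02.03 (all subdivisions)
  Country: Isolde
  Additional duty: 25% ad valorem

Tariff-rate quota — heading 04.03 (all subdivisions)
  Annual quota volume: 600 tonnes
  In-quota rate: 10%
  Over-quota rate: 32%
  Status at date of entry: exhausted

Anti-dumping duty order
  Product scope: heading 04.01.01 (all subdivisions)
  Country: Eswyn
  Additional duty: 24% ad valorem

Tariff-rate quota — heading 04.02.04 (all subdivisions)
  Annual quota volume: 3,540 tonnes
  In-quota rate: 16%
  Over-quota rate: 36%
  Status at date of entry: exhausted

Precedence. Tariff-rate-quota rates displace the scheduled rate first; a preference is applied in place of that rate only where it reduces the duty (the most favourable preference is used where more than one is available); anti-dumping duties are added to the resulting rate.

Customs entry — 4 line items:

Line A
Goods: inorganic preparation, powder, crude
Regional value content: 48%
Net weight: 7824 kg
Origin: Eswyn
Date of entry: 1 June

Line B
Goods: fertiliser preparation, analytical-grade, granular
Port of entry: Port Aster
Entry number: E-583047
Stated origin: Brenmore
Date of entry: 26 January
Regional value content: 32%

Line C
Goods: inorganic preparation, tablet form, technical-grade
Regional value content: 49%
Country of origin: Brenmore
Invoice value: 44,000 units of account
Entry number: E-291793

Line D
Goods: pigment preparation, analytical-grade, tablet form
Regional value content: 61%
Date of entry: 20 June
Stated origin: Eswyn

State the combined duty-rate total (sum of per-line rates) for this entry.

119%

Line A: inorganic → 04.03; powder → 04.03.04; crude → 04.03.04.02. Scheduled 14%. quota on 04.03 exhausted → over-quota 32%; Eswyn agreement on 04.03.04: RVC < 60%. → 32%.
Line B: fertiliser → 04.01; granular → 04.01.01; analytical-grade → 04.01.01.02. Scheduled 23%. Brenmore agreement on 04.01.01: RVC < 40%; Brenmore agreement on 04.02.04.01: 04.01.01.02 not covered. → 23%.
Line C: inorganic → 04.03; tablet form → 04.03.02; technical-grade → 04.03.02.02. Scheduled 16%. quota on 04.03 exhausted → over-quota 32%; Brenmore agreement on 04.01.01: 04.03.02.02 not covered; Brenmore agreement on 04.02.04.01: 04.03.02.02 not covered. → 32%.
Line D: pigment → 04.02; tablet form → 04.02.02; analytical-grade → 04.02.02.02. Scheduled 32%. Eswyn agreement on 04.03.04: 04.02.02.02 not covered. → 32%.
Sum: 32% + 23% + 32% + 32% = 119%.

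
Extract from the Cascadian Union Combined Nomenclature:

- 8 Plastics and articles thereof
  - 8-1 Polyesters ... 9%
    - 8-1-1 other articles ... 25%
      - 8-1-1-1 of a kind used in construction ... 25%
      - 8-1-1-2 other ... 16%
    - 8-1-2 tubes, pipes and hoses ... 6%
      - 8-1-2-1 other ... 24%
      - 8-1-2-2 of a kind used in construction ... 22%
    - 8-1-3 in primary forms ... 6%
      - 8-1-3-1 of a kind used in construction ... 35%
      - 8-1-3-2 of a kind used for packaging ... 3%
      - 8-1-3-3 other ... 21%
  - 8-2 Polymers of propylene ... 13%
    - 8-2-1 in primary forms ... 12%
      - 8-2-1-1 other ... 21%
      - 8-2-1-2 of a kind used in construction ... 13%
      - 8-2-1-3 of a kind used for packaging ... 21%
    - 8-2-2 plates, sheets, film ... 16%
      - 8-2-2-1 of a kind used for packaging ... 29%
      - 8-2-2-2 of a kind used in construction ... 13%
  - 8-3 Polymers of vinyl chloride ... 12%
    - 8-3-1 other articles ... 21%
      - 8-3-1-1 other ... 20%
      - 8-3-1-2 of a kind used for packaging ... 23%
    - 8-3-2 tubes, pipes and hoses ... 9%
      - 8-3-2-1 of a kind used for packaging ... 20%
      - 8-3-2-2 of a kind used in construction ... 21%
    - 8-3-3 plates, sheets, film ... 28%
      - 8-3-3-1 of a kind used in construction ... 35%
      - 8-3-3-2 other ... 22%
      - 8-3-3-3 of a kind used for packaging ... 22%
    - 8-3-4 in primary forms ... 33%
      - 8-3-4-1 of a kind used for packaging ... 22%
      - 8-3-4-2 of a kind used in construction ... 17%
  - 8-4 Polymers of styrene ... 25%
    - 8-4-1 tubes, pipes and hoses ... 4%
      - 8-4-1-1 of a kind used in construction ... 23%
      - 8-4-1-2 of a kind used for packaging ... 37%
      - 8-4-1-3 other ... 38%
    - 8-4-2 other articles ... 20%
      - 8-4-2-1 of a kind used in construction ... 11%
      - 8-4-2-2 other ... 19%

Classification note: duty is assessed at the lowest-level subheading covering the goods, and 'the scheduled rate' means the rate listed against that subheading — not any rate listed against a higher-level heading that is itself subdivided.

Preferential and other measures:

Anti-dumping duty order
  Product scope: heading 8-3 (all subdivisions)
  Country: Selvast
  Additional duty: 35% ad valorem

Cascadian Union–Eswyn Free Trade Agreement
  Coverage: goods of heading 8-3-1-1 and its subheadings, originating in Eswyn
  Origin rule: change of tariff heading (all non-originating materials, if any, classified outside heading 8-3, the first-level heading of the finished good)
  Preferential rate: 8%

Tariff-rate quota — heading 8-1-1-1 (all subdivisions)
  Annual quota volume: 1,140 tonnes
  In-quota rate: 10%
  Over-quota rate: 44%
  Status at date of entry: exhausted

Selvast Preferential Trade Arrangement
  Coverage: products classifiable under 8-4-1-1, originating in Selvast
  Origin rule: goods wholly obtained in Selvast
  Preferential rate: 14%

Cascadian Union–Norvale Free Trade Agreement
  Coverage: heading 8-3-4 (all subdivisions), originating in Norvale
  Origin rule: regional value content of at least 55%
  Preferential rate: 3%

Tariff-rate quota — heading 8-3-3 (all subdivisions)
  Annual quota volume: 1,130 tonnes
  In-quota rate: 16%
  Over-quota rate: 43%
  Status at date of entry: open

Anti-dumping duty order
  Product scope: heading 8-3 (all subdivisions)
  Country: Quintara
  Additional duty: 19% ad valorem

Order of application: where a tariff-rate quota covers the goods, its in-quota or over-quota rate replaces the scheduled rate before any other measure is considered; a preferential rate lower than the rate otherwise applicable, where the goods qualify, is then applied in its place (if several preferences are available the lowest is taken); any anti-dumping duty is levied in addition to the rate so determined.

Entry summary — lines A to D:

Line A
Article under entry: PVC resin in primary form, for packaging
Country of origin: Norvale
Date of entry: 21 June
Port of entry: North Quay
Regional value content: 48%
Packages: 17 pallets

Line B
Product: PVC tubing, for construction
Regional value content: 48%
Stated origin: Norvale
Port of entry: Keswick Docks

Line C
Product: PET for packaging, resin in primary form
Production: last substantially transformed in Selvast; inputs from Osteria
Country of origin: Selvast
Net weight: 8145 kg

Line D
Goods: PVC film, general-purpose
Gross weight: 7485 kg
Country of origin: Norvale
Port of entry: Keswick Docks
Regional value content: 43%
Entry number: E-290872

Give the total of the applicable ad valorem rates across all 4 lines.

Line A: PVC → 8-3; resin in primary form → 8-3-4; for packaging → 8-3-4-1. Scheduled 22%. Norvale agreement on 8-3-4: RVC < 55%. → 22%.
Line B: PVC → 8-3; tubing → 8-3-2; for construction → 8-3-2-2. Scheduled 21%. Norvale agreement on 8-3-4: 8-3-2-2 not covered. → 21%.
Line C: PET → 8-1; resin in primary form → 8-1-3; for packaging → 8-1-3-2. Scheduled 3%. Selvast agreement on 8-4-1-1: 8-1-3-2 not covered. → 3%.
Line D: PVC → 8-3; film → 8-3-3; general-purpose → 8-3-3-2. Scheduled 22%. quota on 8-3-3 open → in-quota 16%; Norvale agreement on 8-3-4: 8-3-3-2 not covered. → 16%.
Sum: 22% + 21% + 3% + 16% = 62%.

62%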